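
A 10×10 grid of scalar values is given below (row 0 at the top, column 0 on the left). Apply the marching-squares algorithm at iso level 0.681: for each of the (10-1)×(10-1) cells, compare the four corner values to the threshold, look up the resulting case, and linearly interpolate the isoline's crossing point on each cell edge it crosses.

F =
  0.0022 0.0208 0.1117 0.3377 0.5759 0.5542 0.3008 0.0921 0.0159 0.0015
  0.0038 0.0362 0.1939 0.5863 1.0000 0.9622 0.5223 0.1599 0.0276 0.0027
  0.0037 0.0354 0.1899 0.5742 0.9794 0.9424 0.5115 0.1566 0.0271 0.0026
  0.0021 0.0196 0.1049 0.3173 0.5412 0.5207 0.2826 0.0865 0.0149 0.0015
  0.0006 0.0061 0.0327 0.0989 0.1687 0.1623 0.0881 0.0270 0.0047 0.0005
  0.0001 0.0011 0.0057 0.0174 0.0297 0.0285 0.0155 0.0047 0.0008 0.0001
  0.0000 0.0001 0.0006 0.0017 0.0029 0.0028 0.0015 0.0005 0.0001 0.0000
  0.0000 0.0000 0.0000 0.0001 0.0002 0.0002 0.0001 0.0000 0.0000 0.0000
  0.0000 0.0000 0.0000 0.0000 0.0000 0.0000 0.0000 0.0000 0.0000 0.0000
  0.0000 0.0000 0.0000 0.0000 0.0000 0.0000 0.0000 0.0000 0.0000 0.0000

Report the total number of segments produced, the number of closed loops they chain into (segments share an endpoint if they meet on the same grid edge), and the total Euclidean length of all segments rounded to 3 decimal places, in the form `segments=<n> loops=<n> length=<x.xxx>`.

segments=8 loops=1 length=7.893

cell (0,3): code 0100 → (0.248,4.000)–(1.000,3.229)
cell (0,4): code 1100 → (0.311,5.000)–(0.248,4.000)
cell (0,5): code 1000 → (1.000,5.639)–(0.311,5.000)
cell (1,3): code 0110 → (1.000,3.229)–(2.000,3.264)
cell (1,5): code 1001 → (2.000,5.607)–(1.000,5.639)
cell (2,3): code 0010 → (2.000,3.264)–(2.681,4.000)
cell (2,4): code 0011 → (2.681,4.000)–(2.620,5.000)
cell (2,5): code 0001 → (2.620,5.000)–(2.000,5.607)
total: 8 segments, chained into 1 closed loop(s), length Σ = 7.892536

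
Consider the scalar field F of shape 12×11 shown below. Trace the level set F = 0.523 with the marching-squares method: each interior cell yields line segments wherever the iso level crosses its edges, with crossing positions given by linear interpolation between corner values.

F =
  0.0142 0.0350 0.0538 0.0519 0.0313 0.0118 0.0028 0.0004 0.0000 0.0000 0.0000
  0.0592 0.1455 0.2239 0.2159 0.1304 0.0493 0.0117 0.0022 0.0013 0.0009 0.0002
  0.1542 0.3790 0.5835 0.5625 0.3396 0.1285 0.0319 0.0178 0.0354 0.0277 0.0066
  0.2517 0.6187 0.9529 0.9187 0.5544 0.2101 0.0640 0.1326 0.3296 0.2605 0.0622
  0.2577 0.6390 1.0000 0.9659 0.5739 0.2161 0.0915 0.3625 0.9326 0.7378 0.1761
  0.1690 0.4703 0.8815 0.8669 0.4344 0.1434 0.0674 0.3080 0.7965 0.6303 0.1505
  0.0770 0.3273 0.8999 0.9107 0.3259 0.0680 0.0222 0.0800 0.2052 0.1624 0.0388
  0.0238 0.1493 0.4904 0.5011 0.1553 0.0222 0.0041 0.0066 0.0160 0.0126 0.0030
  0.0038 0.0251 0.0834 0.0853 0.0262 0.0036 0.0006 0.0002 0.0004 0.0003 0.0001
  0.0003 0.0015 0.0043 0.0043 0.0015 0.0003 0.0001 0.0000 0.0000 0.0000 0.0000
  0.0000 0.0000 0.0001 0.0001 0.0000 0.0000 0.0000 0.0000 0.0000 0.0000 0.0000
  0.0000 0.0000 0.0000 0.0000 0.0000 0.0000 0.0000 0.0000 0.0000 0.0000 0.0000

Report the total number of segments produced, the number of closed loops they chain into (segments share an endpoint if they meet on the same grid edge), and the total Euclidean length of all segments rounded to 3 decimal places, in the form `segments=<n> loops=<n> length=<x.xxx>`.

cell (1,1): code 0100 → (1.832,2.000)–(2.000,1.704)
cell (1,2): code 1100 → (1.886,3.000)–(1.832,2.000)
cell (1,3): code 1000 → (2.000,3.177)–(1.886,3.000)
cell (2,0): code 0100 → (2.601,1.000)–(3.000,0.739)
cell (2,1): code 1110 → (2.000,1.704)–(2.601,1.000)
cell (2,3): code 1101 → (2.854,4.000)–(2.000,3.177)
cell (2,4): code 1000 → (3.000,4.091)–(2.854,4.000)
cell (3,0): code 0110 → (3.000,0.739)–(4.000,0.696)
cell (3,4): code 1001 → (4.000,4.142)–(3.000,4.091)
cell (3,7): code 0100 → (3.321,8.000)–(4.000,7.282)
cell (3,8): code 1100 → (3.550,9.000)–(3.321,8.000)
cell (3,9): code 1000 → (4.000,9.382)–(3.550,9.000)
cell (4,0): code 0010 → (4.000,0.696)–(4.688,1.000)
cell (4,1): code 0111 → (4.688,1.000)–(5.000,1.128)
cell (4,3): code 1011 → (5.000,3.795)–(4.365,4.000)
cell (4,4): code 0001 → (4.365,4.000)–(4.000,4.142)
cell (4,7): code 0110 → (4.000,7.282)–(5.000,7.440)
cell (4,9): code 1001 → (5.000,9.224)–(4.000,9.382)
cell (5,1): code 0110 → (5.000,1.128)–(6.000,1.342)
cell (5,3): code 1001 → (6.000,3.663)–(5.000,3.795)
cell (5,7): code 0010 → (5.000,7.440)–(5.463,8.000)
cell (5,8): code 0011 → (5.463,8.000)–(5.229,9.000)
cell (5,9): code 0001 → (5.229,9.000)–(5.000,9.224)
cell (6,1): code 0010 → (6.000,1.342)–(6.920,2.000)
cell (6,2): code 0011 → (6.920,2.000)–(6.947,3.000)
cell (6,3): code 0001 → (6.947,3.000)–(6.000,3.663)
total: 26 segments, chained into 2 closed loop(s), length Σ = 20.486183

segments=26 loops=2 length=20.486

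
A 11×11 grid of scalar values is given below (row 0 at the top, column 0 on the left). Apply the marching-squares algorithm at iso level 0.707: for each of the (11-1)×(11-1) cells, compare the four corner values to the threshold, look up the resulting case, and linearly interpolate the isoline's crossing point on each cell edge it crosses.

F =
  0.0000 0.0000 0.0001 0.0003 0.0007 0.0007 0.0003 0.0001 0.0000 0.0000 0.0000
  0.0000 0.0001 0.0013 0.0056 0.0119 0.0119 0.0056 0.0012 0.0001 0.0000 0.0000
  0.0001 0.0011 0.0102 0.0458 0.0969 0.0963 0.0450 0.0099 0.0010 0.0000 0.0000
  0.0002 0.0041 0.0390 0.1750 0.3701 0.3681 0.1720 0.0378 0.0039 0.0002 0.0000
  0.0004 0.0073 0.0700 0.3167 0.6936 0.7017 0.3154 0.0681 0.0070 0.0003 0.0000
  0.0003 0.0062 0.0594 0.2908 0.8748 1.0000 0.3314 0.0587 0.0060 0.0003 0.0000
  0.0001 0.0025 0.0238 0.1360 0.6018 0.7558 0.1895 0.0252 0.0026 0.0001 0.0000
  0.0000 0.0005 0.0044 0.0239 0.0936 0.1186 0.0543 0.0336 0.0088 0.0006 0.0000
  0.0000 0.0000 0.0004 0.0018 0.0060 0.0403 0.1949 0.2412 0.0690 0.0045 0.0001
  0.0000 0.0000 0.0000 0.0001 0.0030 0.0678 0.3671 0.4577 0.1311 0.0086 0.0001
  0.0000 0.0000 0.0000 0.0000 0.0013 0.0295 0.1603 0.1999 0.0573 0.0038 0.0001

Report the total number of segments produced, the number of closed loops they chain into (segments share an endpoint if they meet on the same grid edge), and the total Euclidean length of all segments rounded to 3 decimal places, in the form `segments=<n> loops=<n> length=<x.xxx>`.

cell (4,3): code 0100 → (4.074,4.000)–(5.000,3.713)
cell (4,4): code 1100 → (4.018,5.000)–(4.074,4.000)
cell (4,5): code 1000 → (5.000,5.438)–(4.018,5.000)
cell (5,3): code 0010 → (5.000,3.713)–(5.615,4.000)
cell (5,4): code 0111 → (5.615,4.000)–(6.000,4.683)
cell (5,5): code 1001 → (6.000,5.086)–(5.000,5.438)
cell (6,4): code 0010 → (6.000,4.683)–(6.077,5.000)
cell (6,5): code 0001 → (6.077,5.000)–(6.000,5.086)
total: 8 segments, chained into 1 closed loop(s), length Σ = 6.010995

segments=8 loops=1 length=6.011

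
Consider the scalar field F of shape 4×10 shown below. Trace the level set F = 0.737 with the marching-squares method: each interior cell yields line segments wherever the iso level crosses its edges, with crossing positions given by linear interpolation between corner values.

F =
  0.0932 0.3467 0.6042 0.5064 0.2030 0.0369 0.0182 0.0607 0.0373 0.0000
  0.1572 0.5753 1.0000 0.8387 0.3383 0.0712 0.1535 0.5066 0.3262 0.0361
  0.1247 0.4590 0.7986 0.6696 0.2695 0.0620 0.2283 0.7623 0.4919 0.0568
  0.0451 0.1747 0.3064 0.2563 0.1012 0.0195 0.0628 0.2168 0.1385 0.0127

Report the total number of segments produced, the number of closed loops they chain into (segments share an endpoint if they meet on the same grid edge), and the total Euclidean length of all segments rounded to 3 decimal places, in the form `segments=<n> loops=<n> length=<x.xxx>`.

cell (0,1): code 0100 → (0.336,2.000)–(1.000,1.381)
cell (0,2): code 1100 → (0.694,3.000)–(0.336,2.000)
cell (0,3): code 1000 → (1.000,3.203)–(0.694,3.000)
cell (1,1): code 0110 → (1.000,1.381)–(2.000,1.819)
cell (1,2): code 1011 → (2.000,2.478)–(1.601,3.000)
cell (1,3): code 0001 → (1.601,3.000)–(1.000,3.203)
cell (1,6): code 0100 → (1.901,7.000)–(2.000,6.953)
cell (1,7): code 1000 → (2.000,7.094)–(1.901,7.000)
cell (2,1): code 0010 → (2.000,1.819)–(2.125,2.000)
cell (2,2): code 0001 → (2.125,2.000)–(2.000,2.478)
cell (2,6): code 0010 → (2.000,6.953)–(2.046,7.000)
cell (2,7): code 0001 → (2.046,7.000)–(2.000,7.094)
total: 12 segments, chained into 2 closed loop(s), length Σ = 5.852265

segments=12 loops=2 length=5.852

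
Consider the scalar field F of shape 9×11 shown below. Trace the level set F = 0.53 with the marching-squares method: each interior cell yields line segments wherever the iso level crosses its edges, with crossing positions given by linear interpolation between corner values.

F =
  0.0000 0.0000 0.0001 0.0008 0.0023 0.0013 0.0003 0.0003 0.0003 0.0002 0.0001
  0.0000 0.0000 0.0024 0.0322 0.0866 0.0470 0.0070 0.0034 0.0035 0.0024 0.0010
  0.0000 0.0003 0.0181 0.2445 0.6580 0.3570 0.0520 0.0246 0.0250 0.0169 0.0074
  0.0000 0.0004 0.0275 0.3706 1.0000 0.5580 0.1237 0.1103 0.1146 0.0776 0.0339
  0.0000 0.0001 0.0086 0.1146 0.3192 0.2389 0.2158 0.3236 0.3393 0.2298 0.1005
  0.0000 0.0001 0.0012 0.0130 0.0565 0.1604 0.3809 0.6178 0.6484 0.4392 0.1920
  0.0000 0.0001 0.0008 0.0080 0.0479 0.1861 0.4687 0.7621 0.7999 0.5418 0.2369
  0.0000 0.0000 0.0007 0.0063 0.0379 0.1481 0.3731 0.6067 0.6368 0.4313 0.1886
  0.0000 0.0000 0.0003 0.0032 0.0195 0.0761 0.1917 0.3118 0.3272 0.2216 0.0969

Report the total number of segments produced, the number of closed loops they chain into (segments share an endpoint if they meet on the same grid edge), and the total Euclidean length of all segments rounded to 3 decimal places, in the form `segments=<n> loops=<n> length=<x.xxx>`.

segments=20 loops=2 length=14.066

cell (1,3): code 0100 → (1.776,4.000)–(2.000,3.690)
cell (1,4): code 1000 → (2.000,4.425)–(1.776,4.000)
cell (2,3): code 0110 → (2.000,3.690)–(3.000,3.253)
cell (2,4): code 1101 → (2.861,5.000)–(2.000,4.425)
cell (2,5): code 1000 → (3.000,5.064)–(2.861,5.000)
cell (3,3): code 0010 → (3.000,3.253)–(3.690,4.000)
cell (3,4): code 0011 → (3.690,4.000)–(3.088,5.000)
cell (3,5): code 0001 → (3.088,5.000)–(3.000,5.064)
cell (4,6): code 0100 → (4.702,7.000)–(5.000,6.629)
cell (4,7): code 1100 → (4.617,8.000)–(4.702,7.000)
cell (4,8): code 1000 → (5.000,8.566)–(4.617,8.000)
cell (5,6): code 0110 → (5.000,6.629)–(6.000,6.209)
cell (5,8): code 1101 → (5.885,9.000)–(5.000,8.566)
cell (5,9): code 1000 → (6.000,9.039)–(5.885,9.000)
cell (6,6): code 0110 → (6.000,6.209)–(7.000,6.672)
cell (6,8): code 1011 → (7.000,8.520)–(6.107,9.000)
cell (6,9): code 0001 → (6.107,9.000)–(6.000,9.039)
cell (7,6): code 0010 → (7.000,6.672)–(7.260,7.000)
cell (7,7): code 0011 → (7.260,7.000)–(7.345,8.000)
cell (7,8): code 0001 → (7.345,8.000)–(7.000,8.520)
total: 20 segments, chained into 2 closed loop(s), length Σ = 14.066494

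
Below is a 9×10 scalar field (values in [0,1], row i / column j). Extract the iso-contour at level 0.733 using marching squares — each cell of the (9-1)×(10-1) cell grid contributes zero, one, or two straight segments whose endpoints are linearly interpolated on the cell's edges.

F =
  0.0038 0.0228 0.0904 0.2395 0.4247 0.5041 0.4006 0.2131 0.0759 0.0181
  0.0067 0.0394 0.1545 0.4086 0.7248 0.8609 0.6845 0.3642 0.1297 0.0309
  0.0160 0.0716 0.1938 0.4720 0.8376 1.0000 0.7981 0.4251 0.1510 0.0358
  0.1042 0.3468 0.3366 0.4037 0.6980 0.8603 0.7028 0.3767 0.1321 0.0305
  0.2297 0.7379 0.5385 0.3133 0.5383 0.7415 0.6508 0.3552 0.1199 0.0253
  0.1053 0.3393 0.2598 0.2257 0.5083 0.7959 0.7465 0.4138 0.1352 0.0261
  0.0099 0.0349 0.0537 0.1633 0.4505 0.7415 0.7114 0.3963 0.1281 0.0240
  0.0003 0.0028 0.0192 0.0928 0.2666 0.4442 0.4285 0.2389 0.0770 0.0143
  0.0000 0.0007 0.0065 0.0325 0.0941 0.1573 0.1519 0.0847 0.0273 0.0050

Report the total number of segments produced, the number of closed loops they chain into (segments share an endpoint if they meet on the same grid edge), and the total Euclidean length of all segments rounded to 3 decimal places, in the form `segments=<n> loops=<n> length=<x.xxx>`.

cell (0,4): code 0100 → (0.642,5.000)–(1.000,4.060)
cell (0,5): code 1000 → (1.000,5.725)–(0.642,5.000)
cell (1,3): code 0100 → (1.073,4.000)–(2.000,3.714)
cell (1,4): code 1110 → (1.000,4.060)–(1.073,4.000)
cell (1,5): code 1101 → (1.427,6.000)–(1.000,5.725)
cell (1,6): code 1000 → (2.000,6.175)–(1.427,6.000)
cell (2,3): code 0010 → (2.000,3.714)–(2.749,4.000)
cell (2,4): code 0111 → (2.749,4.000)–(3.000,4.216)
cell (2,5): code 1011 → (3.000,5.808)–(2.683,6.000)
cell (2,6): code 0001 → (2.683,6.000)–(2.000,6.175)
cell (3,0): code 0100 → (3.987,1.000)–(4.000,0.990)
cell (3,1): code 1000 → (4.000,1.025)–(3.987,1.000)
cell (3,4): code 0110 → (3.000,4.216)–(4.000,4.958)
cell (3,5): code 1001 → (4.000,5.094)–(3.000,5.808)
cell (4,0): code 0010 → (4.000,0.990)–(4.012,1.000)
cell (4,1): code 0001 → (4.012,1.000)–(4.000,1.025)
cell (4,4): code 0110 → (4.000,4.958)–(5.000,4.781)
cell (4,5): code 1101 → (4.859,6.000)–(4.000,5.094)
cell (4,6): code 1000 → (5.000,6.041)–(4.859,6.000)
cell (5,4): code 0110 → (5.000,4.781)–(6.000,4.971)
cell (5,5): code 1011 → (6.000,5.282)–(5.385,6.000)
cell (5,6): code 0001 → (5.385,6.000)–(5.000,6.041)
cell (6,4): code 0010 → (6.000,4.971)–(6.029,5.000)
cell (6,5): code 0001 → (6.029,5.000)–(6.000,5.282)
total: 24 segments, chained into 2 closed loop(s), length Σ = 13.841144

segments=24 loops=2 length=13.841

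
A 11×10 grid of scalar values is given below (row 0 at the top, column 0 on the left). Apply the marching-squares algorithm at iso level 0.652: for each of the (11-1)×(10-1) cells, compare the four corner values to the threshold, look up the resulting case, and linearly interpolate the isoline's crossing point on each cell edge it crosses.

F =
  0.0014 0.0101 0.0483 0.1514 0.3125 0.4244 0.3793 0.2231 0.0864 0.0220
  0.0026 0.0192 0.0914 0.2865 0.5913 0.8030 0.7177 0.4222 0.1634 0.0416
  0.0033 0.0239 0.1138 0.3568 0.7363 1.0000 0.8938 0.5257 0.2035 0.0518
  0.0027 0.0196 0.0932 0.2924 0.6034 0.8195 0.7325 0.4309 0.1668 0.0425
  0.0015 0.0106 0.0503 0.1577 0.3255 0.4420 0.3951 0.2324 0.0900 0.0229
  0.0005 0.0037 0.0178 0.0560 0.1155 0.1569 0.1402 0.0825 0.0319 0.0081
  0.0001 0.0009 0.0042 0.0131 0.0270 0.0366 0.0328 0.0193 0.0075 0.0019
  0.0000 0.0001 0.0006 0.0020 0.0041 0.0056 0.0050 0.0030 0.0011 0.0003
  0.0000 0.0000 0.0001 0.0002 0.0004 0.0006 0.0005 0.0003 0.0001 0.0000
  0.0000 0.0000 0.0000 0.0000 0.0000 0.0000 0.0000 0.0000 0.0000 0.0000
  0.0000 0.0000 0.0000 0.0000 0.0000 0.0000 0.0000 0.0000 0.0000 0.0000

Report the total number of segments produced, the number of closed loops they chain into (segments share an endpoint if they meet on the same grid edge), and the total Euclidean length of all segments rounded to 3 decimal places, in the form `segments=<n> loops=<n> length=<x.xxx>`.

segments=12 loops=1 length=8.800

cell (0,4): code 0100 → (0.601,5.000)–(1.000,4.287)
cell (0,5): code 1100 → (0.806,6.000)–(0.601,5.000)
cell (0,6): code 1000 → (1.000,6.222)–(0.806,6.000)
cell (1,3): code 0100 → (1.419,4.000)–(2.000,3.778)
cell (1,4): code 1110 → (1.000,4.287)–(1.419,4.000)
cell (1,6): code 1001 → (2.000,6.657)–(1.000,6.222)
cell (2,3): code 0010 → (2.000,3.778)–(2.634,4.000)
cell (2,4): code 0111 → (2.634,4.000)–(3.000,4.225)
cell (2,6): code 1001 → (3.000,6.267)–(2.000,6.657)
cell (3,4): code 0010 → (3.000,4.225)–(3.444,5.000)
cell (3,5): code 0011 → (3.444,5.000)–(3.239,6.000)
cell (3,6): code 0001 → (3.239,6.000)–(3.000,6.267)
total: 12 segments, chained into 1 closed loop(s), length Σ = 8.799909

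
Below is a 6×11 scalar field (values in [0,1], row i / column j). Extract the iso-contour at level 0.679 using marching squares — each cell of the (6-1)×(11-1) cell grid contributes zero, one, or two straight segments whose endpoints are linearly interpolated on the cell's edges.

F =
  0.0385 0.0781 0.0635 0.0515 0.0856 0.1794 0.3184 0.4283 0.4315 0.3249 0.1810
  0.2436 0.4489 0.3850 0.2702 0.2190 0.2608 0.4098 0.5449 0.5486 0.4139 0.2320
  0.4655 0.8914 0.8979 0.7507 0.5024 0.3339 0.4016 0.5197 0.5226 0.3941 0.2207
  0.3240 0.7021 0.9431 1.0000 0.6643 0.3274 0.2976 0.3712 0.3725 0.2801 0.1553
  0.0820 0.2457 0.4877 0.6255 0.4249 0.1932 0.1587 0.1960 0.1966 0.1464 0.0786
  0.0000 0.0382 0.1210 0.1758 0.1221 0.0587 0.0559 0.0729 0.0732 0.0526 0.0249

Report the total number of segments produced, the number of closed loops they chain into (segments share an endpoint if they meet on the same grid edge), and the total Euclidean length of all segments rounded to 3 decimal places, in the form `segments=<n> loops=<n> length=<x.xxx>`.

segments=10 loops=1 length=8.883

cell (1,0): code 0100 → (1.520,1.000)–(2.000,0.501)
cell (1,1): code 1100 → (1.573,2.000)–(1.520,1.000)
cell (1,2): code 1100 → (1.851,3.000)–(1.573,2.000)
cell (1,3): code 1000 → (2.000,3.289)–(1.851,3.000)
cell (2,0): code 0110 → (2.000,0.501)–(3.000,0.939)
cell (2,3): code 1001 → (3.000,3.956)–(2.000,3.289)
cell (3,0): code 0010 → (3.000,0.939)–(3.051,1.000)
cell (3,1): code 0011 → (3.051,1.000)–(3.580,2.000)
cell (3,2): code 0011 → (3.580,2.000)–(3.857,3.000)
cell (3,3): code 0001 → (3.857,3.000)–(3.000,3.956)
total: 10 segments, chained into 1 closed loop(s), length Σ = 8.882929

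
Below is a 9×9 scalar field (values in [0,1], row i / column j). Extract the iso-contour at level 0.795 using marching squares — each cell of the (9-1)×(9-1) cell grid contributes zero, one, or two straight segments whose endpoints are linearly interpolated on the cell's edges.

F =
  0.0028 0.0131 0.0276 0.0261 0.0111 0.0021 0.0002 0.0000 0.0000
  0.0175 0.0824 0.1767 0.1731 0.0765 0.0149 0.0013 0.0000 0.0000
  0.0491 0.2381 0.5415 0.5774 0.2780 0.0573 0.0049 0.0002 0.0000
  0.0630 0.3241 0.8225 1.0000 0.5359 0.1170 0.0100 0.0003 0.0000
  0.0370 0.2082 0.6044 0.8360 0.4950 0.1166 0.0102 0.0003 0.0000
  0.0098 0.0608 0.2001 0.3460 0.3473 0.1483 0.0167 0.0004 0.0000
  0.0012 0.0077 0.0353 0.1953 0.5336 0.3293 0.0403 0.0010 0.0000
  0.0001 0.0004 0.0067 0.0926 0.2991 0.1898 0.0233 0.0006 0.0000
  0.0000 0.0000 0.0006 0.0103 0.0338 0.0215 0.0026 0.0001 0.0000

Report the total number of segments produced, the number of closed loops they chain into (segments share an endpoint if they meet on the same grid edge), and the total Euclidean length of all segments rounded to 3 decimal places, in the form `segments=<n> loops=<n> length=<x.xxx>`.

cell (2,1): code 0100 → (2.902,2.000)–(3.000,1.945)
cell (2,2): code 1100 → (2.515,3.000)–(2.902,2.000)
cell (2,3): code 1000 → (3.000,3.442)–(2.515,3.000)
cell (3,1): code 0010 → (3.000,1.945)–(3.126,2.000)
cell (3,2): code 0111 → (3.126,2.000)–(4.000,2.823)
cell (3,3): code 1001 → (4.000,3.120)–(3.000,3.442)
cell (4,2): code 0010 → (4.000,2.823)–(4.084,3.000)
cell (4,3): code 0001 → (4.084,3.000)–(4.000,3.120)
total: 8 segments, chained into 1 closed loop(s), length Σ = 4.571518

segments=8 loops=1 length=4.572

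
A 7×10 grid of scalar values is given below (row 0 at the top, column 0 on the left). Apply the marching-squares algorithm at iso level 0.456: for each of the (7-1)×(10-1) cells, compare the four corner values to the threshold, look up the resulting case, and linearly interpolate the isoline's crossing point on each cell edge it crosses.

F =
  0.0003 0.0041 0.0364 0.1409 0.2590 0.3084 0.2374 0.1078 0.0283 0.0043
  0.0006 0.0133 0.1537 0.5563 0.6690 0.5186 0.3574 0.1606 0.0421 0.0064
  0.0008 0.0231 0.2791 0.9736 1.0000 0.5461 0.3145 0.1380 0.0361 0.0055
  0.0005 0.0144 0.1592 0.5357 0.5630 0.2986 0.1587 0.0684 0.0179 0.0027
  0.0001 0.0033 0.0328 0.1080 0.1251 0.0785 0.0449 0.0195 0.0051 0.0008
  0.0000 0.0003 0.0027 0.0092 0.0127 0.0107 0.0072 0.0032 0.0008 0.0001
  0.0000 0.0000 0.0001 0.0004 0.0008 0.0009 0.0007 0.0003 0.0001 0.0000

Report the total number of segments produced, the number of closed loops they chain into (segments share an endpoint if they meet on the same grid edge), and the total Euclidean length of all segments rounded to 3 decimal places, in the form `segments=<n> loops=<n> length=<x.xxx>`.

cell (0,2): code 0100 → (0.759,3.000)–(1.000,2.751)
cell (0,3): code 1100 → (0.480,4.000)–(0.759,3.000)
cell (0,4): code 1100 → (0.702,5.000)–(0.480,4.000)
cell (0,5): code 1000 → (1.000,5.388)–(0.702,5.000)
cell (1,2): code 0110 → (1.000,2.751)–(2.000,2.255)
cell (1,5): code 1001 → (2.000,5.389)–(1.000,5.388)
cell (2,2): code 0110 → (2.000,2.255)–(3.000,2.788)
cell (2,4): code 1011 → (3.000,4.405)–(2.364,5.000)
cell (2,5): code 0001 → (2.364,5.000)–(2.000,5.389)
cell (3,2): code 0010 → (3.000,2.788)–(3.186,3.000)
cell (3,3): code 0011 → (3.186,3.000)–(3.244,4.000)
cell (3,4): code 0001 → (3.244,4.000)–(3.000,4.405)
total: 12 segments, chained into 1 closed loop(s), length Σ = 9.308668

segments=12 loops=1 length=9.309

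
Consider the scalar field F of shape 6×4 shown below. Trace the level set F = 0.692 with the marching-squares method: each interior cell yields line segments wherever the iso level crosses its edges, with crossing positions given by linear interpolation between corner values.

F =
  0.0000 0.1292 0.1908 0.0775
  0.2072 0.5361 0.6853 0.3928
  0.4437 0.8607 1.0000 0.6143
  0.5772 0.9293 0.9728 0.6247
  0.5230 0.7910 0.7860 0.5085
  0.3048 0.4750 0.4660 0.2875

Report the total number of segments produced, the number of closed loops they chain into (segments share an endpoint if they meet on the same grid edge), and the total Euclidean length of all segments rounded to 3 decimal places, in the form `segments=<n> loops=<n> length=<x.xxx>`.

cell (1,0): code 0100 → (1.480,1.000)–(2.000,0.595)
cell (1,1): code 1100 → (1.021,2.000)–(1.480,1.000)
cell (1,2): code 1000 → (2.000,2.799)–(1.021,2.000)
cell (2,0): code 0110 → (2.000,0.595)–(3.000,0.326)
cell (2,2): code 1001 → (3.000,2.807)–(2.000,2.799)
cell (3,0): code 0110 → (3.000,0.326)–(4.000,0.631)
cell (3,2): code 1001 → (4.000,2.339)–(3.000,2.807)
cell (4,0): code 0010 → (4.000,0.631)–(4.313,1.000)
cell (4,1): code 0011 → (4.313,1.000)–(4.294,2.000)
cell (4,2): code 0001 → (4.294,2.000)–(4.000,2.339)
total: 10 segments, chained into 1 closed loop(s), length Σ = 9.140091

segments=10 loops=1 length=9.140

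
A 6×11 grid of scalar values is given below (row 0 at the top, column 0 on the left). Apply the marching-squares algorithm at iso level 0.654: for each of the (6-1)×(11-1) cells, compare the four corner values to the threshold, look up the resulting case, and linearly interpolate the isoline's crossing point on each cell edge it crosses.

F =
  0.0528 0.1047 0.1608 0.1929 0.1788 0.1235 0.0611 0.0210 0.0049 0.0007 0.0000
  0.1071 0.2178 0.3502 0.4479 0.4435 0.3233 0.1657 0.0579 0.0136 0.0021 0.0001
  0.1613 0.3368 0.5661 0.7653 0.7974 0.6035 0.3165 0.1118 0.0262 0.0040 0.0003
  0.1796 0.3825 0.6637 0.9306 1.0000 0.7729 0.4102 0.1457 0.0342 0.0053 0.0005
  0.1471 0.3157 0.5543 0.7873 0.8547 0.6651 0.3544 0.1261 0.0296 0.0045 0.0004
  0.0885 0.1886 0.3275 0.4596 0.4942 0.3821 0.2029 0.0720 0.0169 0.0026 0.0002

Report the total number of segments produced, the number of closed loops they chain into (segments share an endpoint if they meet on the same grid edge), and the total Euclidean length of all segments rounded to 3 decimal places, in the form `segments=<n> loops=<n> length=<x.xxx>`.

segments=14 loops=1 length=9.819

cell (1,2): code 0100 → (1.649,3.000)–(2.000,2.441)
cell (1,3): code 1100 → (1.595,4.000)–(1.649,3.000)
cell (1,4): code 1000 → (2.000,4.740)–(1.595,4.000)
cell (2,1): code 0100 → (2.901,2.000)–(3.000,1.966)
cell (2,2): code 1110 → (2.000,2.441)–(2.901,2.000)
cell (2,4): code 1101 → (2.298,5.000)–(2.000,4.740)
cell (2,5): code 1000 → (3.000,5.328)–(2.298,5.000)
cell (3,1): code 0010 → (3.000,1.966)–(3.089,2.000)
cell (3,2): code 0111 → (3.089,2.000)–(4.000,2.428)
cell (3,5): code 1001 → (4.000,5.036)–(3.000,5.328)
cell (4,2): code 0010 → (4.000,2.428)–(4.407,3.000)
cell (4,3): code 0011 → (4.407,3.000)–(4.557,4.000)
cell (4,4): code 0011 → (4.557,4.000)–(4.039,5.000)
cell (4,5): code 0001 → (4.039,5.000)–(4.000,5.036)
total: 14 segments, chained into 1 closed loop(s), length Σ = 9.818957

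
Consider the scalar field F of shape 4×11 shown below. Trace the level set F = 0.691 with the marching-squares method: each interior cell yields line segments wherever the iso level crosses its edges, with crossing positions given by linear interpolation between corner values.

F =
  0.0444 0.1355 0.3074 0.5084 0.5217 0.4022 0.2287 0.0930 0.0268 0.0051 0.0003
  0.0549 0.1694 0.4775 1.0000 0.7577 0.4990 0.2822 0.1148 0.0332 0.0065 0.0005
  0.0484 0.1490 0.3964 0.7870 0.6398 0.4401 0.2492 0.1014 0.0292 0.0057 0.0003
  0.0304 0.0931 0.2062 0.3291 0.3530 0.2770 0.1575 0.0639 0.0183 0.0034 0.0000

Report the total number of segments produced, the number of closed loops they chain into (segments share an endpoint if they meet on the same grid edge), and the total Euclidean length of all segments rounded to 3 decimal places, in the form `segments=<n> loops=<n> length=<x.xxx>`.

segments=8 loops=1 length=5.548

cell (0,2): code 0100 → (0.371,3.000)–(1.000,2.409)
cell (0,3): code 1100 → (0.717,4.000)–(0.371,3.000)
cell (0,4): code 1000 → (1.000,4.258)–(0.717,4.000)
cell (1,2): code 0110 → (1.000,2.409)–(2.000,2.754)
cell (1,3): code 1011 → (2.000,3.652)–(1.566,4.000)
cell (1,4): code 0001 → (1.566,4.000)–(1.000,4.258)
cell (2,2): code 0010 → (2.000,2.754)–(2.210,3.000)
cell (2,3): code 0001 → (2.210,3.000)–(2.000,3.652)
total: 8 segments, chained into 1 closed loop(s), length Σ = 5.547976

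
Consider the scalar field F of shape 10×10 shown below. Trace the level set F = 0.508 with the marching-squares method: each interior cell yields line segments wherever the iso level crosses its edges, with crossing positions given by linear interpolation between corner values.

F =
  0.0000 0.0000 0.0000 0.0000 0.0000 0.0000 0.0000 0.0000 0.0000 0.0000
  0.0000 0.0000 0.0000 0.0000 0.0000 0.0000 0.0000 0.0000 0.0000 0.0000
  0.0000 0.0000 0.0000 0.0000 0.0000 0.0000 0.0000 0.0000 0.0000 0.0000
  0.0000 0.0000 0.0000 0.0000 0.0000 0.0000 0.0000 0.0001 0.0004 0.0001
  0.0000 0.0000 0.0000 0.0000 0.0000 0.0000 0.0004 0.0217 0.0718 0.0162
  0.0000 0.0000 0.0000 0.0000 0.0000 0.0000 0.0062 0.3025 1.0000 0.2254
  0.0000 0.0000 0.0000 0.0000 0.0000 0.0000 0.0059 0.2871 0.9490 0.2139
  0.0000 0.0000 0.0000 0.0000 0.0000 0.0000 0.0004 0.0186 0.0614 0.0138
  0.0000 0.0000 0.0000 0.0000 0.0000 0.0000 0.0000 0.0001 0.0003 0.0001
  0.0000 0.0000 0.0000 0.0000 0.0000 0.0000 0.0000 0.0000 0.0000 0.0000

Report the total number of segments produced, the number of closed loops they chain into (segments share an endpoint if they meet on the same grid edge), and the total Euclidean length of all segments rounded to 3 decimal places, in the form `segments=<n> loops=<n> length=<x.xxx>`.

cell (4,7): code 0100 → (4.470,8.000)–(5.000,7.295)
cell (4,8): code 1000 → (5.000,8.635)–(4.470,8.000)
cell (5,7): code 0110 → (5.000,7.295)–(6.000,7.334)
cell (5,8): code 1001 → (6.000,8.600)–(5.000,8.635)
cell (6,7): code 0010 → (6.000,7.334)–(6.497,8.000)
cell (6,8): code 0001 → (6.497,8.000)–(6.000,8.600)
total: 6 segments, chained into 1 closed loop(s), length Σ = 5.321073

segments=6 loops=1 length=5.321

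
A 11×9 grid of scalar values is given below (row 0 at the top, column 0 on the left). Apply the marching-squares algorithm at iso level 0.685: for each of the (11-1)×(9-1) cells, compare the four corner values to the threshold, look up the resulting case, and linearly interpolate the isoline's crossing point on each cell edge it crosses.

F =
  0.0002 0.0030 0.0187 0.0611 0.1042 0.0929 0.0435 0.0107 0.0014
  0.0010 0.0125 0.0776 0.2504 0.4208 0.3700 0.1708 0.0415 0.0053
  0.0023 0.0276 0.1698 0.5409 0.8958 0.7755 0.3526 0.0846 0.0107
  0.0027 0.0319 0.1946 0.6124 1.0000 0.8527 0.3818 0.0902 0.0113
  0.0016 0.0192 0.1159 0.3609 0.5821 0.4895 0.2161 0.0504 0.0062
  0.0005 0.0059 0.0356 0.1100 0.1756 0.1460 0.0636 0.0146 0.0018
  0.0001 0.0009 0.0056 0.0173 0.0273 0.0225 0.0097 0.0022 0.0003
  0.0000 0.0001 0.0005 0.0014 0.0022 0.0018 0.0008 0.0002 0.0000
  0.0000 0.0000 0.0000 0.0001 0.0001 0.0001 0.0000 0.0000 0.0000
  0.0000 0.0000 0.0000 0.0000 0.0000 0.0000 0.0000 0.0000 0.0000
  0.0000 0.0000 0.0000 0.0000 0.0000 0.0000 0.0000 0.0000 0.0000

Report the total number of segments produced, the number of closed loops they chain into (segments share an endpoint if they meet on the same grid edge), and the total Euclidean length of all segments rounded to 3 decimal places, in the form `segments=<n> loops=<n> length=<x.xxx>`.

cell (1,3): code 0100 → (1.556,4.000)–(2.000,3.406)
cell (1,4): code 1100 → (1.777,5.000)–(1.556,4.000)
cell (1,5): code 1000 → (2.000,5.214)–(1.777,5.000)
cell (2,3): code 0110 → (2.000,3.406)–(3.000,3.187)
cell (2,5): code 1001 → (3.000,5.356)–(2.000,5.214)
cell (3,3): code 0010 → (3.000,3.187)–(3.754,4.000)
cell (3,4): code 0011 → (3.754,4.000)–(3.462,5.000)
cell (3,5): code 0001 → (3.462,5.000)–(3.000,5.356)
total: 8 segments, chained into 1 closed loop(s), length Σ = 6.841710

segments=8 loops=1 length=6.842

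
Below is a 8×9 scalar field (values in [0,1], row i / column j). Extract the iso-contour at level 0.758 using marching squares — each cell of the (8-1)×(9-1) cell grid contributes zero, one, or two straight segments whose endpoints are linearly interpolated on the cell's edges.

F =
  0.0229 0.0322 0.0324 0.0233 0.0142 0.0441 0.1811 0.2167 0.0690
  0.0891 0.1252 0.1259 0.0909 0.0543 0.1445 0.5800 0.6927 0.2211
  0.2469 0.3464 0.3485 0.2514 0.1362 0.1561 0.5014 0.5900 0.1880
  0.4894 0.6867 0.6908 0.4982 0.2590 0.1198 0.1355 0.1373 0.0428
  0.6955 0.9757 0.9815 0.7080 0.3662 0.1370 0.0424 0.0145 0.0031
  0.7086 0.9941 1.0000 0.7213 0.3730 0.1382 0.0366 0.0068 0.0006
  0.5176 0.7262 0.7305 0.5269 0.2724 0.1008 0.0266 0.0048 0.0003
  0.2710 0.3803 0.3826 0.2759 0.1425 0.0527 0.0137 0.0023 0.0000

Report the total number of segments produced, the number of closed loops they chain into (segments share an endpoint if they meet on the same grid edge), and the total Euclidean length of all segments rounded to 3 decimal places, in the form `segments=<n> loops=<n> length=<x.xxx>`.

cell (3,0): code 0100 → (3.247,1.000)–(4.000,0.223)
cell (3,1): code 1100 → (3.231,2.000)–(3.247,1.000)
cell (3,2): code 1000 → (4.000,2.817)–(3.231,2.000)
cell (4,0): code 0110 → (4.000,0.223)–(5.000,0.173)
cell (4,2): code 1001 → (5.000,2.868)–(4.000,2.817)
cell (5,0): code 0010 → (5.000,0.173)–(5.881,1.000)
cell (5,1): code 0011 → (5.881,1.000)–(5.898,2.000)
cell (5,2): code 0001 → (5.898,2.000)–(5.000,2.868)
total: 8 segments, chained into 1 closed loop(s), length Σ = 8.664650

segments=8 loops=1 length=8.665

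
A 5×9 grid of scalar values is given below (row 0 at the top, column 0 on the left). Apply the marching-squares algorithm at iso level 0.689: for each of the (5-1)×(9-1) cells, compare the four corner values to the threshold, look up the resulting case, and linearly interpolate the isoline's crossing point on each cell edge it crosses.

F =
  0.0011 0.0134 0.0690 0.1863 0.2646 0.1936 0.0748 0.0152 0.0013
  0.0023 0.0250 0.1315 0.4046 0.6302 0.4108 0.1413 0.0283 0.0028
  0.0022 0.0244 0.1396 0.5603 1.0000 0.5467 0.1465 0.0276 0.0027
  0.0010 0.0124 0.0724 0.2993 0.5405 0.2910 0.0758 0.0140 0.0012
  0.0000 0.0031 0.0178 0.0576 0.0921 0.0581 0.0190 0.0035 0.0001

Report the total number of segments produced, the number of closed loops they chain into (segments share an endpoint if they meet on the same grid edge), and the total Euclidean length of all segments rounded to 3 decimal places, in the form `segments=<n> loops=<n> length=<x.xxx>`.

segments=4 loops=1 length=4.127

cell (1,3): code 0100 → (1.159,4.000)–(2.000,3.293)
cell (1,4): code 1000 → (2.000,4.686)–(1.159,4.000)
cell (2,3): code 0010 → (2.000,3.293)–(2.677,4.000)
cell (2,4): code 0001 → (2.677,4.000)–(2.000,4.686)
total: 4 segments, chained into 1 closed loop(s), length Σ = 4.126931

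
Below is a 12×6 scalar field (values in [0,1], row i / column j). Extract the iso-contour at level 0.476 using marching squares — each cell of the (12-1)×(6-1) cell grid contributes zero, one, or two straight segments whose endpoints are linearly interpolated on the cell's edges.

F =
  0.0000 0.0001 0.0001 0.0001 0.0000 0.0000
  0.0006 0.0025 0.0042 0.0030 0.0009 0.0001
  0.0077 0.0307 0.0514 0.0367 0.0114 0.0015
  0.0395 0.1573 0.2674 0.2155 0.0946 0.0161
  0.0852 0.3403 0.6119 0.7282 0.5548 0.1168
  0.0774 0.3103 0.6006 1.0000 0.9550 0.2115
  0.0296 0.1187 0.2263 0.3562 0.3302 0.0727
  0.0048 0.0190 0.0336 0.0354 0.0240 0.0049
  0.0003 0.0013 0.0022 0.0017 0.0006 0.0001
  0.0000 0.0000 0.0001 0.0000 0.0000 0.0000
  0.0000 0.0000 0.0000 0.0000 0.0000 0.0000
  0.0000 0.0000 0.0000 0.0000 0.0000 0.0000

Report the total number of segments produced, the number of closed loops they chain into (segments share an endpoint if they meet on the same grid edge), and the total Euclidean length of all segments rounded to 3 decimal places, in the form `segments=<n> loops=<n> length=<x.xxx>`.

cell (3,1): code 0100 → (3.606,2.000)–(4.000,1.500)
cell (3,2): code 1100 → (3.508,3.000)–(3.606,2.000)
cell (3,3): code 1100 → (3.829,4.000)–(3.508,3.000)
cell (3,4): code 1000 → (4.000,4.180)–(3.829,4.000)
cell (4,1): code 0110 → (4.000,1.500)–(5.000,1.571)
cell (4,4): code 1001 → (5.000,4.644)–(4.000,4.180)
cell (5,1): code 0010 → (5.000,1.571)–(5.333,2.000)
cell (5,2): code 0011 → (5.333,2.000)–(5.814,3.000)
cell (5,3): code 0011 → (5.814,3.000)–(5.767,4.000)
cell (5,4): code 0001 → (5.767,4.000)–(5.000,4.644)
total: 10 segments, chained into 1 closed loop(s), length Σ = 8.700879

segments=10 loops=1 length=8.701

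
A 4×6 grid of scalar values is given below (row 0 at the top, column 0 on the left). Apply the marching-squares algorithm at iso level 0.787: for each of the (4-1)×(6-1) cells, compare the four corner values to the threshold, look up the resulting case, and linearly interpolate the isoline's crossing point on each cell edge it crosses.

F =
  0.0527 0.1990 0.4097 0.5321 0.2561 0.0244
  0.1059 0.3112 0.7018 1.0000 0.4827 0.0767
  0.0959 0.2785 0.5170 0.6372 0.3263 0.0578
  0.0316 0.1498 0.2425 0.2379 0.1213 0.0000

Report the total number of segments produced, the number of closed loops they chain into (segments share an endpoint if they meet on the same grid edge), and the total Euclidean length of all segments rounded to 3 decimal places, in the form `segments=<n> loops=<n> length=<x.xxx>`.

cell (0,2): code 0100 → (0.545,3.000)–(1.000,2.286)
cell (0,3): code 1000 → (1.000,3.412)–(0.545,3.000)
cell (1,2): code 0010 → (1.000,2.286)–(1.587,3.000)
cell (1,3): code 0001 → (1.587,3.000)–(1.000,3.412)
total: 4 segments, chained into 1 closed loop(s), length Σ = 3.102531

segments=4 loops=1 length=3.103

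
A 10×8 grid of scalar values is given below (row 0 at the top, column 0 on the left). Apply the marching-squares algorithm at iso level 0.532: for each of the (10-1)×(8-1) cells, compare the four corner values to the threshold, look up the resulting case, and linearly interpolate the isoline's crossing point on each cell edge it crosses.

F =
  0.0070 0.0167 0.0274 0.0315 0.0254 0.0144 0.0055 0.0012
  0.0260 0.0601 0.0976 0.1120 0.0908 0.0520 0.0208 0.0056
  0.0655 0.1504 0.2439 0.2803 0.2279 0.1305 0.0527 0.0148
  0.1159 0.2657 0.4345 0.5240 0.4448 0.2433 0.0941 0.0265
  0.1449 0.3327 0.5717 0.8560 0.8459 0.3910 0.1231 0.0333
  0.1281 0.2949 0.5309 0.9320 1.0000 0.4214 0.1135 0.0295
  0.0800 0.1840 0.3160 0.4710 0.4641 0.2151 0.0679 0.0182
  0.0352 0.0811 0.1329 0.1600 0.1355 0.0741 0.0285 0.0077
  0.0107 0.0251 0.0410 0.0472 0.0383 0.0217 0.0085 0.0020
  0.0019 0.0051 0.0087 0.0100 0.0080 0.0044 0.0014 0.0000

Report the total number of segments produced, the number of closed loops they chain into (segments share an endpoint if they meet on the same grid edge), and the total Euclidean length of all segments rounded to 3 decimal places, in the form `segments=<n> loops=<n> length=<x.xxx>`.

segments=10 loops=1 length=9.142

cell (3,1): code 0100 → (3.711,2.000)–(4.000,1.834)
cell (3,2): code 1100 → (3.024,3.000)–(3.711,2.000)
cell (3,3): code 1100 → (3.217,4.000)–(3.024,3.000)
cell (3,4): code 1000 → (4.000,4.690)–(3.217,4.000)
cell (4,1): code 0010 → (4.000,1.834)–(4.973,2.000)
cell (4,2): code 0111 → (4.973,2.000)–(5.000,2.003)
cell (4,4): code 1001 → (5.000,4.809)–(4.000,4.690)
cell (5,2): code 0010 → (5.000,2.003)–(5.868,3.000)
cell (5,3): code 0011 → (5.868,3.000)–(5.873,4.000)
cell (5,4): code 0001 → (5.873,4.000)–(5.000,4.809)
total: 10 segments, chained into 1 closed loop(s), length Σ = 9.142000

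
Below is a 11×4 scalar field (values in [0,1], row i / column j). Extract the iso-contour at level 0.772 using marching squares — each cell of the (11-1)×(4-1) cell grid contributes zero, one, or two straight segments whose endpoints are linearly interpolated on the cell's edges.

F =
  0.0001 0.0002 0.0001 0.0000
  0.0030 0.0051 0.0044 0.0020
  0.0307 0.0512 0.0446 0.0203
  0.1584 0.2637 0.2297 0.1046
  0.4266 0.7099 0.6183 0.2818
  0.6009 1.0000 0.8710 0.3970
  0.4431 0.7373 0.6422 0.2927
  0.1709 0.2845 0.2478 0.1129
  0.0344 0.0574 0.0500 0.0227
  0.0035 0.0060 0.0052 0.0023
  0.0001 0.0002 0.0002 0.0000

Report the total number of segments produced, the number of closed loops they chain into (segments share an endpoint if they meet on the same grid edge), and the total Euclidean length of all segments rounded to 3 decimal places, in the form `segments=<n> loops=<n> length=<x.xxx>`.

segments=6 loops=1 length=5.101

cell (4,0): code 0100 → (4.214,1.000)–(5.000,0.429)
cell (4,1): code 1100 → (4.608,2.000)–(4.214,1.000)
cell (4,2): code 1000 → (5.000,2.209)–(4.608,2.000)
cell (5,0): code 0010 → (5.000,0.429)–(5.868,1.000)
cell (5,1): code 0011 → (5.868,1.000)–(5.433,2.000)
cell (5,2): code 0001 → (5.433,2.000)–(5.000,2.209)
total: 6 segments, chained into 1 closed loop(s), length Σ = 5.100596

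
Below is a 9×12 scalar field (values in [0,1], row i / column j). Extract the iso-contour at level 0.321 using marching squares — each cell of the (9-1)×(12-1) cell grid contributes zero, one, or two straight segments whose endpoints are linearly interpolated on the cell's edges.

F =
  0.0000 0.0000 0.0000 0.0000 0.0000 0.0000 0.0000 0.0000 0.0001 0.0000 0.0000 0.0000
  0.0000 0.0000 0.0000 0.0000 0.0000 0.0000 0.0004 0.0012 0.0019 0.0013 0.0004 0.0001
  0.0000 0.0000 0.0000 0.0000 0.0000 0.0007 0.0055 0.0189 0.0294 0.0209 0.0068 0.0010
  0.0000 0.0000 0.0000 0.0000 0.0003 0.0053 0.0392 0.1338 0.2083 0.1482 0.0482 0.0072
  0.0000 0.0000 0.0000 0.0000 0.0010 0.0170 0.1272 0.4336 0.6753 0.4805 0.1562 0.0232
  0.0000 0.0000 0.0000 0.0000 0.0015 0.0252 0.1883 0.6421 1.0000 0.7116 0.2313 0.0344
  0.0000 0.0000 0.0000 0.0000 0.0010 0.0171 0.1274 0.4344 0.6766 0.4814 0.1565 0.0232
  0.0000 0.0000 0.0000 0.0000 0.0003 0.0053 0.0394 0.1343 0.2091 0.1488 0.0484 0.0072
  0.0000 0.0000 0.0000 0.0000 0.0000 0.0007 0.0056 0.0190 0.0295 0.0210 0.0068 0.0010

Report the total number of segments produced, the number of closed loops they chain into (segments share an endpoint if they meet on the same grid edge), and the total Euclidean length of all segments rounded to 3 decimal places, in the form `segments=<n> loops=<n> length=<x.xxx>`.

cell (3,6): code 0100 → (3.624,7.000)–(4.000,6.633)
cell (3,7): code 1100 → (3.241,8.000)–(3.624,7.000)
cell (3,8): code 1100 → (3.520,9.000)–(3.241,8.000)
cell (3,9): code 1000 → (4.000,9.492)–(3.520,9.000)
cell (4,6): code 0110 → (4.000,6.633)–(5.000,6.292)
cell (4,9): code 1001 → (5.000,9.813)–(4.000,9.492)
cell (5,6): code 0110 → (5.000,6.292)–(6.000,6.631)
cell (5,9): code 1001 → (6.000,9.494)–(5.000,9.813)
cell (6,6): code 0010 → (6.000,6.631)–(6.378,7.000)
cell (6,7): code 0011 → (6.378,7.000)–(6.761,8.000)
cell (6,8): code 0011 → (6.761,8.000)–(6.482,9.000)
cell (6,9): code 0001 → (6.482,9.000)–(6.000,9.494)
total: 12 segments, chained into 1 closed loop(s), length Σ = 10.861108

segments=12 loops=1 length=10.861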